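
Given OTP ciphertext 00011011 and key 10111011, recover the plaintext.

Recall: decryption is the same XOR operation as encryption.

Step 1: XOR ciphertext with key:
  Ciphertext: 00011011
  Key:        10111011
  XOR:        10100000
Step 2: Plaintext = 10100000 = 160 in decimal.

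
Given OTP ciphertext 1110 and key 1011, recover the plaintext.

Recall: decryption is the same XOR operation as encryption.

Step 1: XOR ciphertext with key:
  Ciphertext: 1110
  Key:        1011
  XOR:        0101
Step 2: Plaintext = 0101 = 5 in decimal.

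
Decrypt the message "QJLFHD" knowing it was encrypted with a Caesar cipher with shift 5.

Step 1: Reverse the shift by subtracting 5 from each letter position.
  Q (position 16) -> position (16-5) mod 26 = 11 -> L
  J (position 9) -> position (9-5) mod 26 = 4 -> E
  L (position 11) -> position (11-5) mod 26 = 6 -> G
  F (position 5) -> position (5-5) mod 26 = 0 -> A
  H (position 7) -> position (7-5) mod 26 = 2 -> C
  D (position 3) -> position (3-5) mod 26 = 24 -> Y
Decrypted message: LEGACY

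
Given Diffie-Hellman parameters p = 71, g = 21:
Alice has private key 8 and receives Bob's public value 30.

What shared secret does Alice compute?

Step 1: s = B^a mod p = 30^8 mod 71.
  30^1 mod 71 = 30
  30^2 mod 71 = (30 * 30) mod 71 = 48
  30^3 mod 71 = (48 * 30) mod 71 = 20
  30^4 mod 71 = (20 * 30) mod 71 = 32
  30^5 mod 71 = (32 * 30) mod 71 = 37
  30^6 mod 71 = (37 * 30) mod 71 = 45
  30^7 mod 71 = (45 * 30) mod 71 = 1
  30^8 mod 71 = (1 * 30) mod 71 = 30
Result: shared secret = 30.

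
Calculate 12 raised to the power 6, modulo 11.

Step 1: Compute 12^6 mod 11 step by step, reducing modulo 11 at each step.
  12^1 mod 11 = 1
  12^2 mod 11 = (1 * 12) mod 11 = 1
  12^3 mod 11 = (1 * 12) mod 11 = 1
  12^4 mod 11 = (1 * 12) mod 11 = 1
  12^5 mod 11 = (1 * 12) mod 11 = 1
  12^6 mod 11 = (1 * 12) mod 11 = 1
Step 2: Result = 1.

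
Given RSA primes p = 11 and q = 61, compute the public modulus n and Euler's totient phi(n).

Step 1: n = p * q = 11 * 61 = 671.
Step 2: phi(n) = (p-1)(q-1) = 10 * 60 = 600.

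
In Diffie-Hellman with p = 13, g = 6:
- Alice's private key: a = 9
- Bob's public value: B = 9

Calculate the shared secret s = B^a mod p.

Step 1: s = B^a mod p = 9^9 mod 13.
  9^1 mod 13 = 9
  9^2 mod 13 = (9 * 9) mod 13 = 3
  9^3 mod 13 = (3 * 9) mod 13 = 1
  9^4 mod 13 = (1 * 9) mod 13 = 9
  9^5 mod 13 = (9 * 9) mod 13 = 3
  9^6 mod 13 = (3 * 9) mod 13 = 1
  9^7 mod 13 = (1 * 9) mod 13 = 9
  9^8 mod 13 = (9 * 9) mod 13 = 3
  9^9 mod 13 = (3 * 9) mod 13 = 1
Result: shared secret = 1.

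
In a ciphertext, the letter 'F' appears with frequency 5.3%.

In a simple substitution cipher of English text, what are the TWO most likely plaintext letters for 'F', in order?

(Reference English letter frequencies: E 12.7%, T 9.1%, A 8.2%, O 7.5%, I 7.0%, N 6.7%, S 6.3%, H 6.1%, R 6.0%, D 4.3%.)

Step 1: Observed frequency of 'F' is 5.3%.
Step 2: Compute distances to each reference frequency and sort:
  R (6.0%): difference = 0.7% <-- BEST
  H (6.1%): difference = 0.8% <-- RUNNER-UP
  S (6.3%): difference = 1.0%
  D (4.3%): difference = 1.0%
  N (6.7%): difference = 1.4%
Step 3: Most likely is 'R' (6.0%, diff 0.7%); second most likely is 'H' (6.1%, diff 0.8%).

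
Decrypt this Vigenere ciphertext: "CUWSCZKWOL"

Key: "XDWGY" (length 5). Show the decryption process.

Step 1: Key 'XDWGY' has length 5. Extended key: XDWGYXDWGY
Step 2: Decrypt each position:
  C(2) - X(23) = 5 = F
  U(20) - D(3) = 17 = R
  W(22) - W(22) = 0 = A
  S(18) - G(6) = 12 = M
  C(2) - Y(24) = 4 = E
  Z(25) - X(23) = 2 = C
  K(10) - D(3) = 7 = H
  W(22) - W(22) = 0 = A
  O(14) - G(6) = 8 = I
  L(11) - Y(24) = 13 = N
Plaintext: FRAMECHAIN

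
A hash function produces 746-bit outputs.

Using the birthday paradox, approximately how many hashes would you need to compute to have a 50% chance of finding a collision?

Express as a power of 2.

Step 1: The birthday paradox gives collision probability ~50% after sqrt(2^n) = 2^(n/2) hashes.
Step 2: For 746-bit output: 2^(746/2) = 2^373.
Step 3: Approximately 2^373 hash computations needed.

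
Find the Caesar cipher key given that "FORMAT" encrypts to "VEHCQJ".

Step 1: Compare first letters: F (position 5) -> V (position 21).
Step 2: Shift = (21 - 5) mod 26 = 16.
The shift value is 16.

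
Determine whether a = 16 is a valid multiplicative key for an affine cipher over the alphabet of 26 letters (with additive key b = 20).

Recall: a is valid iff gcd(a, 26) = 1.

Step 1: Compute gcd(16, 26).
Step 2: gcd(16, 26) = 2.
Since gcd = 2 != 1, 16 shares a common factor with 26, so it cannot be used.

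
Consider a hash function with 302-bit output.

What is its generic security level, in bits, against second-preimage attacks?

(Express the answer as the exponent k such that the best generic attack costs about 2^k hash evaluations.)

Step 1: The hash has a 302-bit output.
Step 2: Second-preimage resistance means: given a specific input x, it should be infeasible to find a different y with h(y) = h(x).
With a 302-bit output, a generic search for a second preimage costs about 2^302 evaluations (each trial matches the fixed target with probability 2^-302).
Step 3: Security level = 302 bits.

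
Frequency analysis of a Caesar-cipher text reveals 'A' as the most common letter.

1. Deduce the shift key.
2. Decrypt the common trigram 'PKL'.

Step 1: In English, 'E' is the most frequent letter (12.7%).
Step 2: The most frequent ciphertext letter is 'A' (position 0).
Step 3: Shift = (0 - 4) mod 26 = 22.
Step 4: Decrypt 'PKL' by shifting back 22:
  P -> T
  K -> O
  L -> P
Step 5: 'PKL' decrypts to 'TOP'.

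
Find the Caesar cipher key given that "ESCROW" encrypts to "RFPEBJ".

Step 1: Compare first letters: E (position 4) -> R (position 17).
Step 2: Shift = (17 - 4) mod 26 = 13.
The shift value is 13.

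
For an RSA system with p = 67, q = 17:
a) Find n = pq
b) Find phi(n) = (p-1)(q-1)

Step 1: n = p * q = 67 * 17 = 1139.
Step 2: phi(n) = (p-1)(q-1) = 66 * 16 = 1056.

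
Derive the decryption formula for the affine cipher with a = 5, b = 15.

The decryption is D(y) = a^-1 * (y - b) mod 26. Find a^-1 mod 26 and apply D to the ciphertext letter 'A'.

Step 1: Find a^-1, the modular inverse of 5 mod 26.
Step 2: We need 5 * a^-1 = 1 (mod 26).
Step 3: 5 * 21 = 105 = 4 * 26 + 1, so a^-1 = 21.
Step 4: D(y) = 21(y - 15) mod 26.
Step 5: Apply to 'A' (y = 0): D(0) = 21 * (0 - 15) mod 26 = 21 * -15 mod 26 = 23 -> 'X'.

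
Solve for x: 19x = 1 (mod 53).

Step 1: We need x such that 19 * x = 1 (mod 53).
Step 2: Using the extended Euclidean algorithm or trial:
  19 * 14 = 266 = 5 * 53 + 1.
Step 3: Since 266 mod 53 = 1, the inverse is x = 14.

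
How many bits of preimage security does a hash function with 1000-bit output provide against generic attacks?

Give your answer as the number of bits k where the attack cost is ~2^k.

Step 1: The hash has a 1000-bit output.
Step 2: Preimage resistance means: given a digest h(x), it should be infeasible to find any input that hashes to it.
With a 1000-bit output there are 2^1000 possible digests, so a generic brute-force preimage search costs about 2^1000 evaluations.
Step 3: Security level = 1000 bits.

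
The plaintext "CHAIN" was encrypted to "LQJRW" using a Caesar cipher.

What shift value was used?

Step 1: Compare first letters: C (position 2) -> L (position 11).
Step 2: Shift = (11 - 2) mod 26 = 9.
The shift value is 9.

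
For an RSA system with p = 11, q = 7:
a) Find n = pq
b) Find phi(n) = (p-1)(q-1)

Step 1: n = p * q = 11 * 7 = 77.
Step 2: phi(n) = (p-1)(q-1) = 10 * 6 = 60.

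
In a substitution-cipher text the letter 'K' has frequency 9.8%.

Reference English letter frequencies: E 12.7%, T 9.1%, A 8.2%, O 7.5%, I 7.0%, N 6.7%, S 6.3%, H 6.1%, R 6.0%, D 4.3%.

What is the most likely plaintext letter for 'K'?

Step 1: The observed frequency is 9.8%.
Step 2: Compare with English frequencies:
  E: 12.7% (difference: 2.9%)
  T: 9.1% (difference: 0.7%) <-- closest
  A: 8.2% (difference: 1.6%)
  O: 7.5% (difference: 2.3%)
  I: 7.0% (difference: 2.8%)
  N: 6.7% (difference: 3.1%)
  S: 6.3% (difference: 3.5%)
  H: 6.1% (difference: 3.7%)
  R: 6.0% (difference: 3.8%)
  D: 4.3% (difference: 5.5%)
Step 3: 'K' most likely represents 'T' (frequency 9.1%).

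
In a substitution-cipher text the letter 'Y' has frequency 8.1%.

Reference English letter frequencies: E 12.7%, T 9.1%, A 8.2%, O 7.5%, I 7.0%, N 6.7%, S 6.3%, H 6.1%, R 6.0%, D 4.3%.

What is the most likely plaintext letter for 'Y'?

Step 1: The observed frequency is 8.1%.
Step 2: Compare with English frequencies:
  E: 12.7% (difference: 4.6%)
  T: 9.1% (difference: 1.0%)
  A: 8.2% (difference: 0.1%) <-- closest
  O: 7.5% (difference: 0.6%)
  I: 7.0% (difference: 1.1%)
  N: 6.7% (difference: 1.4%)
  S: 6.3% (difference: 1.8%)
  H: 6.1% (difference: 2.0%)
  R: 6.0% (difference: 2.1%)
  D: 4.3% (difference: 3.8%)
Step 3: 'Y' most likely represents 'A' (frequency 8.2%).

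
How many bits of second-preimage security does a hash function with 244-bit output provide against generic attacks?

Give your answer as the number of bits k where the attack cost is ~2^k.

Step 1: The hash has a 244-bit output.
Step 2: Second-preimage resistance means: given a specific input x, it should be infeasible to find a different y with h(y) = h(x).
With a 244-bit output, a generic search for a second preimage costs about 2^244 evaluations (each trial matches the fixed target with probability 2^-244).
Step 3: Security level = 244 bits.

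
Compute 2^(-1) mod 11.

Step 1: We need x such that 2 * x = 1 (mod 11).
Step 2: Using the extended Euclidean algorithm or trial:
  2 * 6 = 12 = 1 * 11 + 1.
Step 3: Since 12 mod 11 = 1, the inverse is x = 6.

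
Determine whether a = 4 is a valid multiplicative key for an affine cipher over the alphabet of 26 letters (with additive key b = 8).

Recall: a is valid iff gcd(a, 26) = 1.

Step 1: Compute gcd(4, 26).
Step 2: gcd(4, 26) = 2.
Since gcd = 2 != 1, 4 shares a common factor with 26, so it cannot be used.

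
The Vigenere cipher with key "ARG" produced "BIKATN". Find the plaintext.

Step 1: Extend key: ARGARG
Step 2: Decrypt each letter (c - k) mod 26:
  B(1) - A(0) = (1-0) mod 26 = 1 = B
  I(8) - R(17) = (8-17) mod 26 = 17 = R
  K(10) - G(6) = (10-6) mod 26 = 4 = E
  A(0) - A(0) = (0-0) mod 26 = 0 = A
  T(19) - R(17) = (19-17) mod 26 = 2 = C
  N(13) - G(6) = (13-6) mod 26 = 7 = H
Plaintext: BREACH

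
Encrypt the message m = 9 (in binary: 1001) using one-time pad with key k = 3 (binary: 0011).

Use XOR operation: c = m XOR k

Step 1: Write out the XOR operation bit by bit:
  Message: 1001
  Key:     0011
  XOR:     1010
Step 2: Convert to decimal: 1010 = 10.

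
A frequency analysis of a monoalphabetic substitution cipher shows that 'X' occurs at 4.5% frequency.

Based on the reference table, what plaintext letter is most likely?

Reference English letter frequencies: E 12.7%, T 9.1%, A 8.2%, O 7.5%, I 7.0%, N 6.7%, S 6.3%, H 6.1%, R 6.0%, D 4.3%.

Step 1: The observed frequency is 4.5%.
Step 2: Compare with English frequencies:
  E: 12.7% (difference: 8.2%)
  T: 9.1% (difference: 4.6%)
  A: 8.2% (difference: 3.7%)
  O: 7.5% (difference: 3.0%)
  I: 7.0% (difference: 2.5%)
  N: 6.7% (difference: 2.2%)
  S: 6.3% (difference: 1.8%)
  H: 6.1% (difference: 1.6%)
  R: 6.0% (difference: 1.5%)
  D: 4.3% (difference: 0.2%) <-- closest
Step 3: 'X' most likely represents 'D' (frequency 4.3%).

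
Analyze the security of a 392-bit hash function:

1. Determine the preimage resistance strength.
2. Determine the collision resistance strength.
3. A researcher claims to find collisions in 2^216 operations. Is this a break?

Step 1: Preimage resistance requires brute-force of 2^392 operations.
Step 2: Collision resistance (birthday bound) = 2^(392/2) = 2^196.
Step 3: The claimed attack costs 2^216 operations.
Step 4: Since 2^216 >= 2^196, the claimed attack is no faster than the generic birthday attack, so this does not break collision resistance.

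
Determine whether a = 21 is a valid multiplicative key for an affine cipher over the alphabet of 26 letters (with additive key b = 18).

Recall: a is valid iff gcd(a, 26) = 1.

Step 1: Compute gcd(21, 26).
Step 2: gcd(21, 26) = 1.
Since gcd = 1, 21 is coprime with 26, so it is a valid key.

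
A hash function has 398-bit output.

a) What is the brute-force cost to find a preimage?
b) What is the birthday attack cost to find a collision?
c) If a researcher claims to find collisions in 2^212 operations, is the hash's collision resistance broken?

Step 1: Preimage resistance requires brute-force of 2^398 operations.
Step 2: Collision resistance (birthday bound) = 2^(398/2) = 2^199.
Step 3: The claimed attack costs 2^212 operations.
Step 4: Since 2^212 >= 2^199, the claimed attack is no faster than the generic birthday attack, so this does not break collision resistance.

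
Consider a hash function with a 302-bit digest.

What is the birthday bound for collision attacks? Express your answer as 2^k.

Step 1: The birthday paradox gives collision probability ~50% after sqrt(2^n) = 2^(n/2) hashes.
Step 2: For 302-bit output: 2^(302/2) = 2^151.
Step 3: Approximately 2^151 hash computations needed.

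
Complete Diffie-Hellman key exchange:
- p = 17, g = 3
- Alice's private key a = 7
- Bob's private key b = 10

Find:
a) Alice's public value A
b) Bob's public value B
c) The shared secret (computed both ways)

Step 1: A = g^a mod p = 3^7 mod 17 = 11.
Step 2: B = g^b mod p = 3^10 mod 17 = 8.
Step 3: Alice computes s = B^a mod p = 8^7 mod 17 = 15.
Step 4: Bob computes s = A^b mod p = 11^10 mod 17 = 15.
Both sides agree: shared secret = 15.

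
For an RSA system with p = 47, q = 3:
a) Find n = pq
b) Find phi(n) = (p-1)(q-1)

Step 1: n = p * q = 47 * 3 = 141.
Step 2: phi(n) = (p-1)(q-1) = 46 * 2 = 92.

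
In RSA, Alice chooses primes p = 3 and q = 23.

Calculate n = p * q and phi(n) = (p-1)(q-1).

Step 1: n = p * q = 3 * 23 = 69.
Step 2: phi(n) = (p-1)(q-1) = 2 * 22 = 44.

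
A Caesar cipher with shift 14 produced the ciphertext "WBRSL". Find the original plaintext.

Step 1: Reverse the shift by subtracting 14 from each letter position.
  W (position 22) -> position (22-14) mod 26 = 8 -> I
  B (position 1) -> position (1-14) mod 26 = 13 -> N
  R (position 17) -> position (17-14) mod 26 = 3 -> D
  S (position 18) -> position (18-14) mod 26 = 4 -> E
  L (position 11) -> position (11-14) mod 26 = 23 -> X
Decrypted message: INDEX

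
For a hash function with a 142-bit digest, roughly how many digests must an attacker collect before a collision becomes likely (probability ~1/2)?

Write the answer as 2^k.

Step 1: The birthday paradox gives collision probability ~50% after sqrt(2^n) = 2^(n/2) hashes.
Step 2: For 142-bit output: 2^(142/2) = 2^71.
Step 3: Approximately 2^71 hash computations needed.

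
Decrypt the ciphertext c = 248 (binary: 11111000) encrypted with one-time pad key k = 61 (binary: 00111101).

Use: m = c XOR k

Step 1: XOR ciphertext with key:
  Ciphertext: 11111000
  Key:        00111101
  XOR:        11000101
Step 2: Plaintext = 11000101 = 197 in decimal.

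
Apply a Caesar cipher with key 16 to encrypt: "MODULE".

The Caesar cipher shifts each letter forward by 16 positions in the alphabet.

Step 1: For each letter, shift forward by 16 positions (mod 26).
  M (position 12) -> position (12+16) mod 26 = 2 -> C
  O (position 14) -> position (14+16) mod 26 = 4 -> E
  D (position 3) -> position (3+16) mod 26 = 19 -> T
  U (position 20) -> position (20+16) mod 26 = 10 -> K
  L (position 11) -> position (11+16) mod 26 = 1 -> B
  E (position 4) -> position (4+16) mod 26 = 20 -> U
Result: CETKBU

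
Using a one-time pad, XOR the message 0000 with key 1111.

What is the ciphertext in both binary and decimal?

Step 1: Write out the XOR operation bit by bit:
  Message: 0000
  Key:     1111
  XOR:     1111
Step 2: Convert to decimal: 1111 = 15.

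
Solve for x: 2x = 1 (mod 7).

Step 1: We need x such that 2 * x = 1 (mod 7).
Step 2: Using the extended Euclidean algorithm or trial:
  2 * 4 = 8 = 1 * 7 + 1.
Step 3: Since 8 mod 7 = 1, the inverse is x = 4.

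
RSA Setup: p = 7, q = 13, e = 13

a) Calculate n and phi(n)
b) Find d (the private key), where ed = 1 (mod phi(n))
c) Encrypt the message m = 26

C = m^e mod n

Step 1: n = 7 * 13 = 91.
Step 2: phi(n) = (7-1)(13-1) = 6 * 12 = 72.
Step 3: Find d = 13^(-1) mod 72 = 61.
  Verify: 13 * 61 = 793 = 1 (mod 72).
Step 4: C = 26^13 mod 91 = 26.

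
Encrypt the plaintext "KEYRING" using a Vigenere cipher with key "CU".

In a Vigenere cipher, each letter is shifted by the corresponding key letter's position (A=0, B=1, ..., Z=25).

Step 1: Repeat key to match plaintext length:
  Plaintext: KEYRING
  Key:       CUCUCUC
Step 2: Encrypt each letter:
  K(10) + C(2) = (10+2) mod 26 = 12 = M
  E(4) + U(20) = (4+20) mod 26 = 24 = Y
  Y(24) + C(2) = (24+2) mod 26 = 0 = A
  R(17) + U(20) = (17+20) mod 26 = 11 = L
  I(8) + C(2) = (8+2) mod 26 = 10 = K
  N(13) + U(20) = (13+20) mod 26 = 7 = H
  G(6) + C(2) = (6+2) mod 26 = 8 = I
Ciphertext: MYALKHI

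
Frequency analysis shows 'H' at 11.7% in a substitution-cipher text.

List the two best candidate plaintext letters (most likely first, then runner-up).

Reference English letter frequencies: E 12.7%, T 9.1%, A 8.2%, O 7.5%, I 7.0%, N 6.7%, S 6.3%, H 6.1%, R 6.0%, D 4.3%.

Step 1: Observed frequency of 'H' is 11.7%.
Step 2: Compute distances to each reference frequency and sort:
  E (12.7%): difference = 1.0% <-- BEST
  T (9.1%): difference = 2.6% <-- RUNNER-UP
  A (8.2%): difference = 3.5%
  O (7.5%): difference = 4.2%
  I (7.0%): difference = 4.7%
Step 3: Most likely is 'E' (12.7%, diff 1.0%); second most likely is 'T' (9.1%, diff 2.6%).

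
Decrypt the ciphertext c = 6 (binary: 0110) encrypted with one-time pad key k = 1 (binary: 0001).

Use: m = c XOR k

Step 1: XOR ciphertext with key:
  Ciphertext: 0110
  Key:        0001
  XOR:        0111
Step 2: Plaintext = 0111 = 7 in decimal.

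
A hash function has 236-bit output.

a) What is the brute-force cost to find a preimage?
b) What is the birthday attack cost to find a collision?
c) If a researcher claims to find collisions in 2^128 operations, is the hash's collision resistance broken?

Step 1: Preimage resistance requires brute-force of 2^236 operations.
Step 2: Collision resistance (birthday bound) = 2^(236/2) = 2^118.
Step 3: The claimed attack costs 2^128 operations.
Step 4: Since 2^128 >= 2^118, the claimed attack is no faster than the generic birthday attack, so this does not break collision resistance.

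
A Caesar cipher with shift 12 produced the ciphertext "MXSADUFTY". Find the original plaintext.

Step 1: Reverse the shift by subtracting 12 from each letter position.
  M (position 12) -> position (12-12) mod 26 = 0 -> A
  X (position 23) -> position (23-12) mod 26 = 11 -> L
  S (position 18) -> position (18-12) mod 26 = 6 -> G
  A (position 0) -> position (0-12) mod 26 = 14 -> O
  D (position 3) -> position (3-12) mod 26 = 17 -> R
  U (position 20) -> position (20-12) mod 26 = 8 -> I
  F (position 5) -> position (5-12) mod 26 = 19 -> T
  T (position 19) -> position (19-12) mod 26 = 7 -> H
  Y (position 24) -> position (24-12) mod 26 = 12 -> M
Decrypted message: ALGORITHM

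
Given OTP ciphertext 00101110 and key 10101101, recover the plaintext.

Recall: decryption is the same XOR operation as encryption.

Step 1: XOR ciphertext with key:
  Ciphertext: 00101110
  Key:        10101101
  XOR:        10000011
Step 2: Plaintext = 10000011 = 131 in decimal.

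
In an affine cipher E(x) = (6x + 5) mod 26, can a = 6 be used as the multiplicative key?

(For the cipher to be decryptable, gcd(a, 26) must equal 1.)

Step 1: Compute gcd(6, 26).
Step 2: gcd(6, 26) = 2.
Since gcd = 2 != 1, 6 shares a common factor with 26, so it cannot be used.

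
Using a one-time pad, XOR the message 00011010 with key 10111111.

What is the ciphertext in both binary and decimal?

Step 1: Write out the XOR operation bit by bit:
  Message: 00011010
  Key:     10111111
  XOR:     10100101
Step 2: Convert to decimal: 10100101 = 165.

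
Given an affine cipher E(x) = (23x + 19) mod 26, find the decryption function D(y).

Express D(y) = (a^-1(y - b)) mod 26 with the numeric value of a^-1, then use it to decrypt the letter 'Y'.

Step 1: Find a^-1, the modular inverse of 23 mod 26.
Step 2: We need 23 * a^-1 = 1 (mod 26).
Step 3: 23 * 17 = 391 = 15 * 26 + 1, so a^-1 = 17.
Step 4: D(y) = 17(y - 19) mod 26.
Step 5: Apply to 'Y' (y = 24): D(24) = 17 * (24 - 19) mod 26 = 17 * 5 mod 26 = 7 -> 'H'.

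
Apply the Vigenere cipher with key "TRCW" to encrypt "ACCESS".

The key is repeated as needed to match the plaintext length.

Step 1: Repeat key to match plaintext length:
  Plaintext: ACCESS
  Key:       TRCWTR
Step 2: Encrypt each letter:
  A(0) + T(19) = (0+19) mod 26 = 19 = T
  C(2) + R(17) = (2+17) mod 26 = 19 = T
  C(2) + C(2) = (2+2) mod 26 = 4 = E
  E(4) + W(22) = (4+22) mod 26 = 0 = A
  S(18) + T(19) = (18+19) mod 26 = 11 = L
  S(18) + R(17) = (18+17) mod 26 = 9 = J
Ciphertext: TTEALJ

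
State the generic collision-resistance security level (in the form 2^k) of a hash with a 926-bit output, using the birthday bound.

Step 1: The birthday paradox gives collision probability ~50% after sqrt(2^n) = 2^(n/2) hashes.
Step 2: For 926-bit output: 2^(926/2) = 2^463.
Step 3: Approximately 2^463 hash computations needed.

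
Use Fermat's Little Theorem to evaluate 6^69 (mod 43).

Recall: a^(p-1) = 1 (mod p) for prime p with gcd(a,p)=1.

Step 1: Since 43 is prime, by Fermat's Little Theorem: 6^42 = 1 (mod 43).
Step 2: Reduce exponent: 69 mod 42 = 27.
Step 3: So 6^69 = 6^27 (mod 43).
Step 4: 6^27 mod 43 = 1.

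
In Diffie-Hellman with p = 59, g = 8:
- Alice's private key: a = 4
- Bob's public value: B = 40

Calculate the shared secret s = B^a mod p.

Step 1: s = B^a mod p = 40^4 mod 59.
  40^1 mod 59 = 40
  40^2 mod 59 = (40 * 40) mod 59 = 7
  40^3 mod 59 = (7 * 40) mod 59 = 44
  40^4 mod 59 = (44 * 40) mod 59 = 49
Result: shared secret = 49.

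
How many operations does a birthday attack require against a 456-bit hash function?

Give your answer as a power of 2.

Step 1: The birthday paradox gives collision probability ~50% after sqrt(2^n) = 2^(n/2) hashes.
Step 2: For 456-bit output: 2^(456/2) = 2^228.
Step 3: Approximately 2^228 hash computations needed.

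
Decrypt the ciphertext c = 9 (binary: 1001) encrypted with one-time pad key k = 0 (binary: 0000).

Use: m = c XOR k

Step 1: XOR ciphertext with key:
  Ciphertext: 1001
  Key:        0000
  XOR:        1001
Step 2: Plaintext = 1001 = 9 in decimal.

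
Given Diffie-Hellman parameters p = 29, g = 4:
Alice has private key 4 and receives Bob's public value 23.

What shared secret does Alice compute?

Step 1: s = B^a mod p = 23^4 mod 29.
  23^1 mod 29 = 23
  23^2 mod 29 = (23 * 23) mod 29 = 7
  23^3 mod 29 = (7 * 23) mod 29 = 16
  23^4 mod 29 = (16 * 23) mod 29 = 20
Result: shared secret = 20.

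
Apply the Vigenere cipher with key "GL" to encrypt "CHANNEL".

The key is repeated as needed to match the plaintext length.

Step 1: Repeat key to match plaintext length:
  Plaintext: CHANNEL
  Key:       GLGLGLG
Step 2: Encrypt each letter:
  C(2) + G(6) = (2+6) mod 26 = 8 = I
  H(7) + L(11) = (7+11) mod 26 = 18 = S
  A(0) + G(6) = (0+6) mod 26 = 6 = G
  N(13) + L(11) = (13+11) mod 26 = 24 = Y
  N(13) + G(6) = (13+6) mod 26 = 19 = T
  E(4) + L(11) = (4+11) mod 26 = 15 = P
  L(11) + G(6) = (11+6) mod 26 = 17 = R
Ciphertext: ISGYTPR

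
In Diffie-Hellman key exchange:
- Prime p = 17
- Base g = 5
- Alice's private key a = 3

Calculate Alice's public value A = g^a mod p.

Step 1: A = g^a mod p = 5^3 mod 17.
  5^1 mod 17 = 5
  5^2 mod 17 = (5 * 5) mod 17 = 8
  5^3 mod 17 = (8 * 5) mod 17 = 6
Result: A = 6.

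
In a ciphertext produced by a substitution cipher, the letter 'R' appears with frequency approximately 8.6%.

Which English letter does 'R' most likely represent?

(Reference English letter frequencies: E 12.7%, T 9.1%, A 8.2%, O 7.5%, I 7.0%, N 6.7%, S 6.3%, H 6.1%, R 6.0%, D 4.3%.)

Step 1: The observed frequency is 8.6%.
Step 2: Compare with English frequencies:
  E: 12.7% (difference: 4.1%)
  T: 9.1% (difference: 0.5%)
  A: 8.2% (difference: 0.4%) <-- closest
  O: 7.5% (difference: 1.1%)
  I: 7.0% (difference: 1.6%)
  N: 6.7% (difference: 1.9%)
  S: 6.3% (difference: 2.3%)
  H: 6.1% (difference: 2.5%)
  R: 6.0% (difference: 2.6%)
  D: 4.3% (difference: 4.3%)
Step 3: 'R' most likely represents 'A' (frequency 8.2%).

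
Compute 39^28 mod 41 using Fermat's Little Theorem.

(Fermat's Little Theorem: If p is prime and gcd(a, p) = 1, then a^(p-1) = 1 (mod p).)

Step 1: Since 41 is prime, by Fermat's Little Theorem: 39^40 = 1 (mod 41).
Step 2: Reduce exponent: 28 mod 40 = 28.
Step 3: So 39^28 = 39^28 (mod 41).
Step 4: 39^28 mod 41 = 10.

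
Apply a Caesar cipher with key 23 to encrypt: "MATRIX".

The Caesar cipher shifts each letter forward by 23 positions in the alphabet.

Step 1: For each letter, shift forward by 23 positions (mod 26).
  M (position 12) -> position (12+23) mod 26 = 9 -> J
  A (position 0) -> position (0+23) mod 26 = 23 -> X
  T (position 19) -> position (19+23) mod 26 = 16 -> Q
  R (position 17) -> position (17+23) mod 26 = 14 -> O
  I (position 8) -> position (8+23) mod 26 = 5 -> F
  X (position 23) -> position (23+23) mod 26 = 20 -> U
Result: JXQOFU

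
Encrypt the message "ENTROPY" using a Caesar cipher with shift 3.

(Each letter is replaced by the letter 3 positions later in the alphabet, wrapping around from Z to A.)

Step 1: For each letter, shift forward by 3 positions (mod 26).
  E (position 4) -> position (4+3) mod 26 = 7 -> H
  N (position 13) -> position (13+3) mod 26 = 16 -> Q
  T (position 19) -> position (19+3) mod 26 = 22 -> W
  R (position 17) -> position (17+3) mod 26 = 20 -> U
  O (position 14) -> position (14+3) mod 26 = 17 -> R
  P (position 15) -> position (15+3) mod 26 = 18 -> S
  Y (position 24) -> position (24+3) mod 26 = 1 -> B
Result: HQWURSB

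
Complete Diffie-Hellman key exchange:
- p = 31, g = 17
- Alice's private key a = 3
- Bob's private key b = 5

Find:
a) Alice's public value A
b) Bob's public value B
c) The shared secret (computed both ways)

Step 1: A = g^a mod p = 17^3 mod 31 = 15.
Step 2: B = g^b mod p = 17^5 mod 31 = 26.
Step 3: Alice computes s = B^a mod p = 26^3 mod 31 = 30.
Step 4: Bob computes s = A^b mod p = 15^5 mod 31 = 30.
Both sides agree: shared secret = 30.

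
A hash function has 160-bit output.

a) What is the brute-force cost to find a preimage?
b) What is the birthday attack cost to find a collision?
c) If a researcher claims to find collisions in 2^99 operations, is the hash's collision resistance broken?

Step 1: Preimage resistance requires brute-force of 2^160 operations.
Step 2: Collision resistance (birthday bound) = 2^(160/2) = 2^80.
Step 3: The claimed attack costs 2^99 operations.
Step 4: Since 2^99 >= 2^80, the claimed attack is no faster than the generic birthday attack, so this does not break collision resistance.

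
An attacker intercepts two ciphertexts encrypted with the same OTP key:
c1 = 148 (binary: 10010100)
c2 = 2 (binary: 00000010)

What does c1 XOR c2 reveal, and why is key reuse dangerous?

Step 1: c1 XOR c2 = (m1 XOR k) XOR (m2 XOR k).
Step 2: By XOR associativity/commutativity: = m1 XOR m2 XOR k XOR k = m1 XOR m2.
Step 3: 10010100 XOR 00000010 = 10010110 = 150.
Step 4: The key cancels out! An attacker learns m1 XOR m2 = 150, revealing the relationship between plaintexts.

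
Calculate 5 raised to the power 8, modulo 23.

Step 1: Compute 5^8 mod 23 step by step, reducing modulo 23 at each step.
  5^1 mod 23 = 5
  5^2 mod 23 = (5 * 5) mod 23 = 2
  5^3 mod 23 = (2 * 5) mod 23 = 10
  5^4 mod 23 = (10 * 5) mod 23 = 4
  5^5 mod 23 = (4 * 5) mod 23 = 20
  5^6 mod 23 = (20 * 5) mod 23 = 8
  5^7 mod 23 = (8 * 5) mod 23 = 17
  5^8 mod 23 = (17 * 5) mod 23 = 16
Step 2: Result = 16.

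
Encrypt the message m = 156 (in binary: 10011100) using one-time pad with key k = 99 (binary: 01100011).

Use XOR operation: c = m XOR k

Step 1: Write out the XOR operation bit by bit:
  Message: 10011100
  Key:     01100011
  XOR:     11111111
Step 2: Convert to decimal: 11111111 = 255.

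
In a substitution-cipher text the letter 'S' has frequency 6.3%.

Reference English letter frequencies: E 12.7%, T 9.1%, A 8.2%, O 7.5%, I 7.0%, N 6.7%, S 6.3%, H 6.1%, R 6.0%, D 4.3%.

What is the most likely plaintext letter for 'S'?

Step 1: The observed frequency is 6.3%.
Step 2: Compare with English frequencies:
  E: 12.7% (difference: 6.4%)
  T: 9.1% (difference: 2.8%)
  A: 8.2% (difference: 1.9%)
  O: 7.5% (difference: 1.2%)
  I: 7.0% (difference: 0.7%)
  N: 6.7% (difference: 0.4%)
  S: 6.3% (difference: 0.0%) <-- closest
  H: 6.1% (difference: 0.2%)
  R: 6.0% (difference: 0.3%)
  D: 4.3% (difference: 2.0%)
Step 3: 'S' most likely represents 'S' (frequency 6.3%).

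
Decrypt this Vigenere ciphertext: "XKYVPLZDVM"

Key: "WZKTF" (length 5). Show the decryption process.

Step 1: Key 'WZKTF' has length 5. Extended key: WZKTFWZKTF
Step 2: Decrypt each position:
  X(23) - W(22) = 1 = B
  K(10) - Z(25) = 11 = L
  Y(24) - K(10) = 14 = O
  V(21) - T(19) = 2 = C
  P(15) - F(5) = 10 = K
  L(11) - W(22) = 15 = P
  Z(25) - Z(25) = 0 = A
  D(3) - K(10) = 19 = T
  V(21) - T(19) = 2 = C
  M(12) - F(5) = 7 = H
Plaintext: BLOCKPATCH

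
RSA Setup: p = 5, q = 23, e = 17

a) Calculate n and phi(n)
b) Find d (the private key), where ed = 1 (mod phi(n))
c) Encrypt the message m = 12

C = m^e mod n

Step 1: n = 5 * 23 = 115.
Step 2: phi(n) = (5-1)(23-1) = 4 * 22 = 88.
Step 3: Find d = 17^(-1) mod 88 = 57.
  Verify: 17 * 57 = 969 = 1 (mod 88).
Step 4: C = 12^17 mod 115 = 32.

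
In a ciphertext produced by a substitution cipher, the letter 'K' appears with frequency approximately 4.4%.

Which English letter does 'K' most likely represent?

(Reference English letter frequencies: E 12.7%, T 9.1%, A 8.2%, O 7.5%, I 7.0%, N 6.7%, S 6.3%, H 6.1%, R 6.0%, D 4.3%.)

Step 1: The observed frequency is 4.4%.
Step 2: Compare with English frequencies:
  E: 12.7% (difference: 8.3%)
  T: 9.1% (difference: 4.7%)
  A: 8.2% (difference: 3.8%)
  O: 7.5% (difference: 3.1%)
  I: 7.0% (difference: 2.6%)
  N: 6.7% (difference: 2.3%)
  S: 6.3% (difference: 1.9%)
  H: 6.1% (difference: 1.7%)
  R: 6.0% (difference: 1.6%)
  D: 4.3% (difference: 0.1%) <-- closest
Step 3: 'K' most likely represents 'D' (frequency 4.3%).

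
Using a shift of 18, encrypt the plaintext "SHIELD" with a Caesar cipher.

Step 1: For each letter, shift forward by 18 positions (mod 26).
  S (position 18) -> position (18+18) mod 26 = 10 -> K
  H (position 7) -> position (7+18) mod 26 = 25 -> Z
  I (position 8) -> position (8+18) mod 26 = 0 -> A
  E (position 4) -> position (4+18) mod 26 = 22 -> W
  L (position 11) -> position (11+18) mod 26 = 3 -> D
  D (position 3) -> position (3+18) mod 26 = 21 -> V
Result: KZAWDV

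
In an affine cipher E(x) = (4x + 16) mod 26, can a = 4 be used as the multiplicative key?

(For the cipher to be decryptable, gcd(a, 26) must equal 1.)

Step 1: Compute gcd(4, 26).
Step 2: gcd(4, 26) = 2.
Since gcd = 2 != 1, 4 shares a common factor with 26, so it cannot be used.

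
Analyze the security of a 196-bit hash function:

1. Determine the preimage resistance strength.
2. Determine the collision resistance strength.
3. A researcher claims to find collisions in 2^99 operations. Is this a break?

Step 1: Preimage resistance requires brute-force of 2^196 operations.
Step 2: Collision resistance (birthday bound) = 2^(196/2) = 2^98.
Step 3: The claimed attack costs 2^99 operations.
Step 4: Since 2^99 >= 2^98, the claimed attack is no faster than the generic birthday attack, so this does not break collision resistance.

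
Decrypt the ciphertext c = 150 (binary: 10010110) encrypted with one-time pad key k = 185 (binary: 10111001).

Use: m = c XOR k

Step 1: XOR ciphertext with key:
  Ciphertext: 10010110
  Key:        10111001
  XOR:        00101111
Step 2: Plaintext = 00101111 = 47 in decimal.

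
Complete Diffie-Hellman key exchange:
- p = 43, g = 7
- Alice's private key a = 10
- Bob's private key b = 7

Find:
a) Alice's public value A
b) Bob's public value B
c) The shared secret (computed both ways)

Step 1: A = g^a mod p = 7^10 mod 43 = 36.
Step 2: B = g^b mod p = 7^7 mod 43 = 7.
Step 3: Alice computes s = B^a mod p = 7^10 mod 43 = 36.
Step 4: Bob computes s = A^b mod p = 36^7 mod 43 = 36.
Both sides agree: shared secret = 36.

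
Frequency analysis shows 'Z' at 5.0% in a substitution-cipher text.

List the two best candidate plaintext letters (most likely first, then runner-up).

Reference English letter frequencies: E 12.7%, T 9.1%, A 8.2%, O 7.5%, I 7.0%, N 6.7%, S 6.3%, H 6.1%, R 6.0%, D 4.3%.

Step 1: Observed frequency of 'Z' is 5.0%.
Step 2: Compute distances to each reference frequency and sort:
  D (4.3%): difference = 0.7% <-- BEST
  R (6.0%): difference = 1.0% <-- RUNNER-UP
  H (6.1%): difference = 1.1%
  S (6.3%): difference = 1.3%
  N (6.7%): difference = 1.7%
Step 3: Most likely is 'D' (4.3%, diff 0.7%); second most likely is 'R' (6.0%, diff 1.0%).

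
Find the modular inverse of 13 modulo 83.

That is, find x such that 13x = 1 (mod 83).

Step 1: We need x such that 13 * x = 1 (mod 83).
Step 2: Using the extended Euclidean algorithm or trial:
  13 * 32 = 416 = 5 * 83 + 1.
Step 3: Since 416 mod 83 = 1, the inverse is x = 32.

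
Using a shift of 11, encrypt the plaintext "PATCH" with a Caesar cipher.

Step 1: For each letter, shift forward by 11 positions (mod 26).
  P (position 15) -> position (15+11) mod 26 = 0 -> A
  A (position 0) -> position (0+11) mod 26 = 11 -> L
  T (position 19) -> position (19+11) mod 26 = 4 -> E
  C (position 2) -> position (2+11) mod 26 = 13 -> N
  H (position 7) -> position (7+11) mod 26 = 18 -> S
Result: ALENS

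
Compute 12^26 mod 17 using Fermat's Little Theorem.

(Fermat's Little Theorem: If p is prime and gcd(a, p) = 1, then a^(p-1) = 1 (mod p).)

Step 1: Since 17 is prime, by Fermat's Little Theorem: 12^16 = 1 (mod 17).
Step 2: Reduce exponent: 26 mod 16 = 10.
Step 3: So 12^26 = 12^10 (mod 17).
Step 4: 12^10 mod 17 = 9.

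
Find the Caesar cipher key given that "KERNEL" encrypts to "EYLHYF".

Step 1: Compare first letters: K (position 10) -> E (position 4).
Step 2: Shift = (4 - 10) mod 26 = 20.
The shift value is 20.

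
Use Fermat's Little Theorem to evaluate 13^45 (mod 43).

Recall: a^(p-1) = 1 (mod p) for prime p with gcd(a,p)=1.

Step 1: Since 43 is prime, by Fermat's Little Theorem: 13^42 = 1 (mod 43).
Step 2: Reduce exponent: 45 mod 42 = 3.
Step 3: So 13^45 = 13^3 (mod 43).
Step 4: 13^3 mod 43 = 4.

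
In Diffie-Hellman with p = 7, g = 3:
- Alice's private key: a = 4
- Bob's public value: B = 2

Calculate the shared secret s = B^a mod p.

Step 1: s = B^a mod p = 2^4 mod 7.
  2^1 mod 7 = 2
  2^2 mod 7 = (2 * 2) mod 7 = 4
  2^3 mod 7 = (4 * 2) mod 7 = 1
  2^4 mod 7 = (1 * 2) mod 7 = 2
Result: shared secret = 2.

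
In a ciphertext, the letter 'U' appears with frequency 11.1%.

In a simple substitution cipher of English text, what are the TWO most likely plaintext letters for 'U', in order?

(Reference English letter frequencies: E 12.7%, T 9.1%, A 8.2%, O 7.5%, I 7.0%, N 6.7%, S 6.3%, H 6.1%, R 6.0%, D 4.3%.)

Step 1: Observed frequency of 'U' is 11.1%.
Step 2: Compute distances to each reference frequency and sort:
  E (12.7%): difference = 1.6% <-- BEST
  T (9.1%): difference = 2.0% <-- RUNNER-UP
  A (8.2%): difference = 2.9%
  O (7.5%): difference = 3.6%
  I (7.0%): difference = 4.1%
Step 3: Most likely is 'E' (12.7%, diff 1.6%); second most likely is 'T' (9.1%, diff 2.0%).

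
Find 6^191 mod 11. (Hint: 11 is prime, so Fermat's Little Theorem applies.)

Step 1: Since 11 is prime, by Fermat's Little Theorem: 6^10 = 1 (mod 11).
Step 2: Reduce exponent: 191 mod 10 = 1.
Step 3: So 6^191 = 6^1 (mod 11).
Step 4: 6^1 mod 11 = 6.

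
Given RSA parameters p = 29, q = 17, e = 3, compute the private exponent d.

Step 1: n = 29 * 17 = 493.
Step 2: phi(n) = 28 * 16 = 448.
Step 3: Find d such that 3 * d = 1 (mod 448).
Step 4: d = 3^(-1) mod 448 = 299.
Verification: 3 * 299 = 897 = 2 * 448 + 1.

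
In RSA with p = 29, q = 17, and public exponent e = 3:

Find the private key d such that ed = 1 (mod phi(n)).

Step 1: n = 29 * 17 = 493.
Step 2: phi(n) = 28 * 16 = 448.
Step 3: Find d such that 3 * d = 1 (mod 448).
Step 4: d = 3^(-1) mod 448 = 299.
Verification: 3 * 299 = 897 = 2 * 448 + 1.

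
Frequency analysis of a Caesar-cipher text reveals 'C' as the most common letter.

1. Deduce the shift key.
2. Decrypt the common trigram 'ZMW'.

Step 1: In English, 'E' is the most frequent letter (12.7%).
Step 2: The most frequent ciphertext letter is 'C' (position 2).
Step 3: Shift = (2 - 4) mod 26 = 24.
Step 4: Decrypt 'ZMW' by shifting back 24:
  Z -> B
  M -> O
  W -> Y
Step 5: 'ZMW' decrypts to 'BOY'.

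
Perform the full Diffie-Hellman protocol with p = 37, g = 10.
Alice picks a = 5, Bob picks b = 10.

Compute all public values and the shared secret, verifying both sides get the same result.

Step 1: A = g^a mod p = 10^5 mod 37 = 26.
Step 2: B = g^b mod p = 10^10 mod 37 = 10.
Step 3: Alice computes s = B^a mod p = 10^5 mod 37 = 26.
Step 4: Bob computes s = A^b mod p = 26^10 mod 37 = 26.
Both sides agree: shared secret = 26.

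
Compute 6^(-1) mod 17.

Step 1: We need x such that 6 * x = 1 (mod 17).
Step 2: Using the extended Euclidean algorithm or trial:
  6 * 3 = 18 = 1 * 17 + 1.
Step 3: Since 18 mod 17 = 1, the inverse is x = 3.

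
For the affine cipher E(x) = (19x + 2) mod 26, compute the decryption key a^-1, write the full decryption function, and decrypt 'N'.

Step 1: Find a^-1, the modular inverse of 19 mod 26.
Step 2: We need 19 * a^-1 = 1 (mod 26).
Step 3: 19 * 11 = 209 = 8 * 26 + 1, so a^-1 = 11.
Step 4: D(y) = 11(y - 2) mod 26.
Step 5: Apply to 'N' (y = 13): D(13) = 11 * (13 - 2) mod 26 = 11 * 11 mod 26 = 17 -> 'R'.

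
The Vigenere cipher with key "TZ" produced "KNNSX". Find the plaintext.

Step 1: Extend key: TZTZT
Step 2: Decrypt each letter (c - k) mod 26:
  K(10) - T(19) = (10-19) mod 26 = 17 = R
  N(13) - Z(25) = (13-25) mod 26 = 14 = O
  N(13) - T(19) = (13-19) mod 26 = 20 = U
  S(18) - Z(25) = (18-25) mod 26 = 19 = T
  X(23) - T(19) = (23-19) mod 26 = 4 = E
Plaintext: ROUTE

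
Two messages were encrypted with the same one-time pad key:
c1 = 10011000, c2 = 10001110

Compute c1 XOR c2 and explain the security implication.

Step 1: c1 XOR c2 = (m1 XOR k) XOR (m2 XOR k).
Step 2: By XOR associativity/commutativity: = m1 XOR m2 XOR k XOR k = m1 XOR m2.
Step 3: 10011000 XOR 10001110 = 00010110 = 22.
Step 4: The key cancels out! An attacker learns m1 XOR m2 = 22, revealing the relationship between plaintexts.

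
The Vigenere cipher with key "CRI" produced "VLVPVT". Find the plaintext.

Step 1: Extend key: CRICRI
Step 2: Decrypt each letter (c - k) mod 26:
  V(21) - C(2) = (21-2) mod 26 = 19 = T
  L(11) - R(17) = (11-17) mod 26 = 20 = U
  V(21) - I(8) = (21-8) mod 26 = 13 = N
  P(15) - C(2) = (15-2) mod 26 = 13 = N
  V(21) - R(17) = (21-17) mod 26 = 4 = E
  T(19) - I(8) = (19-8) mod 26 = 11 = L
Plaintext: TUNNEL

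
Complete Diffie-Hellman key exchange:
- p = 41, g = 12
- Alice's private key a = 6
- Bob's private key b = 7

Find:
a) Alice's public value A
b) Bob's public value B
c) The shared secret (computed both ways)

Step 1: A = g^a mod p = 12^6 mod 41 = 36.
Step 2: B = g^b mod p = 12^7 mod 41 = 22.
Step 3: Alice computes s = B^a mod p = 22^6 mod 41 = 21.
Step 4: Bob computes s = A^b mod p = 36^7 mod 41 = 21.
Both sides agree: shared secret = 21.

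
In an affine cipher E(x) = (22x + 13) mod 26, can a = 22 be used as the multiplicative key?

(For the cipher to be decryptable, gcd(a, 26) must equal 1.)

Step 1: Compute gcd(22, 26).
Step 2: gcd(22, 26) = 2.
Since gcd = 2 != 1, 22 shares a common factor with 26, so it cannot be used.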